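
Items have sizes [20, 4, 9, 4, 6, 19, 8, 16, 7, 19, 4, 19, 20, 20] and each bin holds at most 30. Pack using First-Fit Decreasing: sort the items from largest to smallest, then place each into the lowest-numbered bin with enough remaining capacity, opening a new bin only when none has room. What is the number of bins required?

7 bins

Sorted descending: 20, 20, 20, 19, 19, 19, 16, 9, 8, 7, 6, 4, 4, 4.
20 → bin 1 (remaining 10)
20 → bin 2 (remaining 10)
20 → bin 3 (remaining 10)
19 → bin 4 (remaining 11)
19 → bin 5 (remaining 11)
19 → bin 6 (remaining 11)
16 → bin 7 (remaining 14)
9 → bin 1 (remaining 1)
8 → bin 2 (remaining 2)
7 → bin 3 (remaining 3)
6 → bin 4 (remaining 5)
4 → bin 4 (remaining 1)
4 → bin 5 (remaining 7)
4 → bin 5 (remaining 3)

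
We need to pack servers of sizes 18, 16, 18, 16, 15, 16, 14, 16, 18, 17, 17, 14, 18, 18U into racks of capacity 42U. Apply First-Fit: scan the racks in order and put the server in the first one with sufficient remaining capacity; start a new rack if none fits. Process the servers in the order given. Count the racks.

7 racks

Put 18U in rack 1; 24U remain.
Put 16U in rack 1; 8U remain.
Put 18U in rack 2; 24U remain.
Put 16U in rack 2; 8U remain.
Put 15U in rack 3; 27U remain.
Put 16U in rack 3; 11U remain.
Put 14U in rack 4; 28U remain.
Put 16U in rack 4; 12U remain.
Put 18U in rack 5; 24U remain.
Put 17U in rack 5; 7U remain.
Put 17U in rack 6; 25U remain.
Put 14U in rack 6; 11U remain.
Put 18U in rack 7; 24U remain.
Put 18U in rack 7; 6U remain.
Final racks: [18,16] [18,16] [15,16] [14,16] [18,17] [17,14] [18,18].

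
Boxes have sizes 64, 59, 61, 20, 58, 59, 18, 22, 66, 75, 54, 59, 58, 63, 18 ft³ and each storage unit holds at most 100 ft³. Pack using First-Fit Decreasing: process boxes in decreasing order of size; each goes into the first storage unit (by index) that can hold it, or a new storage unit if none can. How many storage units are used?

11

Sorted descending: 75, 66, 64, 63, 61, 59, 59, 59, 58, 58, 54, 22, 20, 18, 18.
75 ft³ → storage unit 1 (remaining 25 ft³)
66 ft³ → storage unit 2 (remaining 34 ft³)
64 ft³ → storage unit 3 (remaining 36 ft³)
63 ft³ → storage unit 4 (remaining 37 ft³)
61 ft³ → storage unit 5 (remaining 39 ft³)
59 ft³ → storage unit 6 (remaining 41 ft³)
59 ft³ → storage unit 7 (remaining 41 ft³)
59 ft³ → storage unit 8 (remaining 41 ft³)
58 ft³ → storage unit 9 (remaining 42 ft³)
58 ft³ → storage unit 10 (remaining 42 ft³)
54 ft³ → storage unit 11 (remaining 46 ft³)
22 ft³ → storage unit 1 (remaining 3 ft³)
20 ft³ → storage unit 2 (remaining 14 ft³)
18 ft³ → storage unit 3 (remaining 18 ft³)
18 ft³ → storage unit 3 (remaining 0 ft³)
Final storage units: [75,22] [66,20] [64,18,18] [63] [61] [59] [59] [59] [58] [58] [54].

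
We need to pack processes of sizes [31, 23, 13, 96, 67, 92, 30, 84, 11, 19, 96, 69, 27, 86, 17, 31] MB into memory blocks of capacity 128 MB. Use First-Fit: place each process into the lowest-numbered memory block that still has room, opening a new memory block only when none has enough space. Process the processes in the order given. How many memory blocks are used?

memory block 1: place 31 MB, 97 MB left
memory block 1: place 23 MB, 74 MB left
memory block 1: place 13 MB, 61 MB left
memory block 2: place 96 MB, 32 MB left
memory block 3: place 67 MB, 61 MB left
memory block 4: place 92 MB, 36 MB left
memory block 1: place 30 MB, 31 MB left
memory block 5: place 84 MB, 44 MB left
memory block 1: place 11 MB, 20 MB left
memory block 1: place 19 MB, 1 MB left
memory block 6: place 96 MB, 32 MB left
memory block 7: place 69 MB, 59 MB left
memory block 2: place 27 MB, 5 MB left
memory block 8: place 86 MB, 42 MB left
memory block 3: place 17 MB, 44 MB left
memory block 3: place 31 MB, 13 MB left
Final memory blocks: [31,23,13,30,11,19] [96,27] [67,17,31] [92] [84] [96] [69] [86].

8 memory blocks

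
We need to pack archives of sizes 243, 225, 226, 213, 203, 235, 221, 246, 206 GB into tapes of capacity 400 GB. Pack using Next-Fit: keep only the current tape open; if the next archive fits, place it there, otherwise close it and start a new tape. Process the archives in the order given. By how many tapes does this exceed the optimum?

Next-Fit: [243] [225] [226] [213] [203] [235] [221] [246] [206] → 9 tapes.
9 archives exceed 200 GB (half the capacity), and no two of those can share a tape, so at least 9 tapes are needed.
So 9 is already optimal.

0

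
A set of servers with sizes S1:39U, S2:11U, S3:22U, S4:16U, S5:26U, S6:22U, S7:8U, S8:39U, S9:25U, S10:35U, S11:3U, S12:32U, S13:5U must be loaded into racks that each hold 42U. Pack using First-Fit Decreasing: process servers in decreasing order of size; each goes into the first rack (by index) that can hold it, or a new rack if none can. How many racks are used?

Sorted descending: 39, 39, 35, 32, 26, 25, 22, 22, 16, 11, 8, 5, 3.
39U → rack 1 (remaining 3U)
39U → rack 2 (remaining 3U)
35U → rack 3 (remaining 7U)
32U → rack 4 (remaining 10U)
26U → rack 5 (remaining 16U)
25U → rack 6 (remaining 17U)
22U → rack 7 (remaining 20U)
22U → rack 8 (remaining 20U)
16U → rack 5 (remaining 0U)
11U → rack 6 (remaining 6U)
8U → rack 4 (remaining 2U)
5U → rack 3 (remaining 2U)
3U → rack 1 (remaining 0U)
Final racks: [39,3] [39] [35,5] [32,8] [26,16] [25,11] [22] [22].

8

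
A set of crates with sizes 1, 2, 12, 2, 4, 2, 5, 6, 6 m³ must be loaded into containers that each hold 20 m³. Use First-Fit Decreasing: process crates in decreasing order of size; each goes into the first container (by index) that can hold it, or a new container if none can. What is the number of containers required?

2

Sorted descending: 12, 6, 6, 5, 4, 2, 2, 2, 1.
Put 12 m³ in container 1; 8 m³ remain.
Put 6 m³ in container 1; 2 m³ remain.
Put 6 m³ in container 2; 14 m³ remain.
Put 5 m³ in container 2; 9 m³ remain.
Put 4 m³ in container 2; 5 m³ remain.
Put 2 m³ in container 1; 0 m³ remain.
Put 2 m³ in container 2; 3 m³ remain.
Put 2 m³ in container 2; 1 m³ remain.
Put 1 m³ in container 2; 0 m³ remain.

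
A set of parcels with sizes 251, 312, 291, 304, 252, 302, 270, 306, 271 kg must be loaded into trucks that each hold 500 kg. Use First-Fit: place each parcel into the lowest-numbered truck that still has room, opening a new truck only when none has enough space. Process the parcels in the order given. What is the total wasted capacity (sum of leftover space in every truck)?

truck 1: place 251 kg, 249 kg left
truck 2: place 312 kg, 188 kg left
truck 3: place 291 kg, 209 kg left
truck 4: place 304 kg, 196 kg left
truck 5: place 252 kg, 248 kg left
truck 6: place 302 kg, 198 kg left
truck 7: place 270 kg, 230 kg left
truck 8: place 306 kg, 194 kg left
truck 9: place 271 kg, 229 kg left
9 trucks × 500 kg = 4500 kg; used 2559 kg; unused 1941 kg.

1941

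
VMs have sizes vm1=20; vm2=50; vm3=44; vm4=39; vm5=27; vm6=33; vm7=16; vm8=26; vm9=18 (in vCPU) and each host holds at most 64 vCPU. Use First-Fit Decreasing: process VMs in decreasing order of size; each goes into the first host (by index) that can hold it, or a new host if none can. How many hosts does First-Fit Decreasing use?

Sorted descending: 50, 44, 39, 33, 27, 26, 20, 18, 16.
Put 50 vCPU in host 1; 14 vCPU remain.
Put 44 vCPU in host 2; 20 vCPU remain.
Put 39 vCPU in host 3; 25 vCPU remain.
Put 33 vCPU in host 4; 31 vCPU remain.
Put 27 vCPU in host 4; 4 vCPU remain.
Put 26 vCPU in host 5; 38 vCPU remain.
Put 20 vCPU in host 2; 0 vCPU remain.
Put 18 vCPU in host 3; 7 vCPU remain.
Put 16 vCPU in host 5; 22 vCPU remain.
Final hosts: [50] [44,20] [39,18] [33,27] [26,16].

5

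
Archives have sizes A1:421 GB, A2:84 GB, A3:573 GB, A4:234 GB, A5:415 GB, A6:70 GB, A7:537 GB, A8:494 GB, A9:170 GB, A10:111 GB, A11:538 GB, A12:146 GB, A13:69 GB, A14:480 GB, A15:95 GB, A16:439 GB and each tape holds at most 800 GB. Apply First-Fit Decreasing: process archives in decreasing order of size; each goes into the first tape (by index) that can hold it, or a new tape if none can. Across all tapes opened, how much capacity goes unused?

1524

Sorted descending: 573, 538, 537, 494, 480, 439, 421, 415, 234, 170, 146, 111, 95, 84, 70, 69.
Put 573 GB in tape 1; 227 GB remain.
Put 538 GB in tape 2; 262 GB remain.
Put 537 GB in tape 3; 263 GB remain.
Put 494 GB in tape 4; 306 GB remain.
Put 480 GB in tape 5; 320 GB remain.
Put 439 GB in tape 6; 361 GB remain.
Put 421 GB in tape 7; 379 GB remain.
Put 415 GB in tape 8; 385 GB remain.
Put 234 GB in tape 2; 28 GB remain.
Put 170 GB in tape 1; 57 GB remain.
Put 146 GB in tape 3; 117 GB remain.
Put 111 GB in tape 3; 6 GB remain.
Put 95 GB in tape 4; 211 GB remain.
Put 84 GB in tape 4; 127 GB remain.
Put 70 GB in tape 4; 57 GB remain.
Put 69 GB in tape 5; 251 GB remain.
8 tapes × 800 GB = 6400 GB; used 4876 GB; unused 1524 GB.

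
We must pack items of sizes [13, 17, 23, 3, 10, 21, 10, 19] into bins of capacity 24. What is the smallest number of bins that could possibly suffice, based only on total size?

5

Total size = 13 + 17 + 23 + 3 + 10 + 21 + 10 + 19 = 116.
⌈116 / 24⌉ = 5.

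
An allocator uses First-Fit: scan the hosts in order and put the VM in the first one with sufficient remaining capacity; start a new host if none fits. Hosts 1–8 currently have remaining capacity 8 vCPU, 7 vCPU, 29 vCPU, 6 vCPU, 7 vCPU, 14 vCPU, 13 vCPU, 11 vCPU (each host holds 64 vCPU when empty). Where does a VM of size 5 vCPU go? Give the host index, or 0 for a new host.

Hosts with room: host 1 (8 vCPU), host 2 (7 vCPU), host 3 (29 vCPU), host 4 (6 vCPU), host 5 (7 vCPU), host 6 (14 vCPU), host 7 (13 vCPU), host 8 (11 vCPU).
The first with room is host 1.

1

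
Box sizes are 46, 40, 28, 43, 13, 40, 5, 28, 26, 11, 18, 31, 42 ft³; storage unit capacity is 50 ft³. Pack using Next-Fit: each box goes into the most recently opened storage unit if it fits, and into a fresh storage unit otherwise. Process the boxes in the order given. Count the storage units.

10 storage units

46 ft³ → storage unit 1 (remaining 4 ft³)
40 ft³ → storage unit 2 (remaining 10 ft³)
28 ft³ → storage unit 3 (remaining 22 ft³)
43 ft³ → storage unit 4 (remaining 7 ft³)
13 ft³ → storage unit 5 (remaining 37 ft³)
40 ft³ → storage unit 6 (remaining 10 ft³)
5 ft³ → storage unit 6 (remaining 5 ft³)
28 ft³ → storage unit 7 (remaining 22 ft³)
26 ft³ → storage unit 8 (remaining 24 ft³)
11 ft³ → storage unit 8 (remaining 13 ft³)
18 ft³ → storage unit 9 (remaining 32 ft³)
31 ft³ → storage unit 9 (remaining 1 ft³)
42 ft³ → storage unit 10 (remaining 8 ft³)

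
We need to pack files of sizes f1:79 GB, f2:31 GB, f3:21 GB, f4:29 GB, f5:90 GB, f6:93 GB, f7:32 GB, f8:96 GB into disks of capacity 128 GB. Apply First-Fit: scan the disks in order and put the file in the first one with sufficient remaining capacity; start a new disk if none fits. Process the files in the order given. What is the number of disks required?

5

f1 (79 GB) → disk 1 (remaining 49 GB)
f2 (31 GB) → disk 1 (remaining 18 GB)
f3 (21 GB) → disk 2 (remaining 107 GB)
f4 (29 GB) → disk 2 (remaining 78 GB)
f5 (90 GB) → disk 3 (remaining 38 GB)
f6 (93 GB) → disk 4 (remaining 35 GB)
f7 (32 GB) → disk 2 (remaining 46 GB)
f8 (96 GB) → disk 5 (remaining 32 GB)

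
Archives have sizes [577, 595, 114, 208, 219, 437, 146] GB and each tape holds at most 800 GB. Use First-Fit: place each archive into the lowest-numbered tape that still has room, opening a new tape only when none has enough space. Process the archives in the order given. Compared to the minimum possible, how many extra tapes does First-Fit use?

1

First-Fit: [577,114] [595,146] [208,219] [437] → 4 tapes.
Total size 2296 GB; any packing needs at least ⌈2296/800⌉ = 3 tapes.
An optimal packing achieves that bound: [595,146] [577,219] [437,208,114] → 3 tapes.
Excess: 4 − 3 = 1.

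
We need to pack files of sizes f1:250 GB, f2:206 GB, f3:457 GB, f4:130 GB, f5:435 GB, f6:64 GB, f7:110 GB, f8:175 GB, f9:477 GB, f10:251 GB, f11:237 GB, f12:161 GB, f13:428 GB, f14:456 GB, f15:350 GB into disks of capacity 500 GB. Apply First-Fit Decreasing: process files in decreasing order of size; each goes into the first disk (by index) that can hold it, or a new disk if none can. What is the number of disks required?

9

Sorted descending: 477, 457, 456, 435, 428, 350, 251, 250, 237, 206, 175, 161, 130, 110, 64.
477 GB → disk 1 (remaining 23 GB)
457 GB → disk 2 (remaining 43 GB)
456 GB → disk 3 (remaining 44 GB)
435 GB → disk 4 (remaining 65 GB)
428 GB → disk 5 (remaining 72 GB)
350 GB → disk 6 (remaining 150 GB)
251 GB → disk 7 (remaining 249 GB)
250 GB → disk 8 (remaining 250 GB)
237 GB → disk 7 (remaining 12 GB)
206 GB → disk 8 (remaining 44 GB)
175 GB → disk 9 (remaining 325 GB)
161 GB → disk 9 (remaining 164 GB)
130 GB → disk 6 (remaining 20 GB)
110 GB → disk 9 (remaining 54 GB)
64 GB → disk 4 (remaining 1 GB)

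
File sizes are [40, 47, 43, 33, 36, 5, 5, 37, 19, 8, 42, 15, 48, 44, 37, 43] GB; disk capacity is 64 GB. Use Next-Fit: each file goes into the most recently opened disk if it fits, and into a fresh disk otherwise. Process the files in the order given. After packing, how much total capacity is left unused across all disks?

Put 40 GB in disk 1; 24 GB remain.
Put 47 GB in disk 2; 17 GB remain.
Put 43 GB in disk 3; 21 GB remain.
Put 33 GB in disk 4; 31 GB remain.
Put 36 GB in disk 5; 28 GB remain.
Put 5 GB in disk 5; 23 GB remain.
Put 5 GB in disk 5; 18 GB remain.
Put 37 GB in disk 6; 27 GB remain.
Put 19 GB in disk 6; 8 GB remain.
Put 8 GB in disk 6; 0 GB remain.
Put 42 GB in disk 7; 22 GB remain.
Put 15 GB in disk 7; 7 GB remain.
Put 48 GB in disk 8; 16 GB remain.
Put 44 GB in disk 9; 20 GB remain.
Put 37 GB in disk 10; 27 GB remain.
Put 43 GB in disk 11; 21 GB remain.
11 disks × 64 GB = 704 GB; used 502 GB; unused 202 GB.

202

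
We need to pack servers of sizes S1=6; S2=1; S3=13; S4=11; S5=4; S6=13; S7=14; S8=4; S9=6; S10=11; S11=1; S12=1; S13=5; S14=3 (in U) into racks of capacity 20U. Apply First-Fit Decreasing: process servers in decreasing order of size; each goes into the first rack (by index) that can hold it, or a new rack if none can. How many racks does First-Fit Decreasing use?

Sorted descending: 14, 13, 13, 11, 11, 6, 6, 5, 4, 4, 3, 1, 1, 1.
Put 14U in rack 1; 6U remain.
Put 13U in rack 2; 7U remain.
Put 13U in rack 3; 7U remain.
Put 11U in rack 4; 9U remain.
Put 11U in rack 5; 9U remain.
Put 6U in rack 1; 0U remain.
Put 6U in rack 2; 1U remain.
Put 5U in rack 3; 2U remain.
Put 4U in rack 4; 5U remain.
Put 4U in rack 4; 1U remain.
Put 3U in rack 5; 6U remain.
Put 1U in rack 2; 0U remain.
Put 1U in rack 3; 1U remain.
Put 1U in rack 3; 0U remain.

5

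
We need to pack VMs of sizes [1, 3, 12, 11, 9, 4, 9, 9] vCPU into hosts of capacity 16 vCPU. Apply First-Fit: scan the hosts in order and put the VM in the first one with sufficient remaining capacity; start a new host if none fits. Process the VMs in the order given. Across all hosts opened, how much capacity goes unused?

1 vCPU → host 1 (remaining 15 vCPU)
3 vCPU → host 1 (remaining 12 vCPU)
12 vCPU → host 1 (remaining 0 vCPU)
11 vCPU → host 2 (remaining 5 vCPU)
9 vCPU → host 3 (remaining 7 vCPU)
4 vCPU → host 2 (remaining 1 vCPU)
9 vCPU → host 4 (remaining 7 vCPU)
9 vCPU → host 5 (remaining 7 vCPU)
5 hosts × 16 vCPU = 80 vCPU; used 58 vCPU; unused 22 vCPU.

22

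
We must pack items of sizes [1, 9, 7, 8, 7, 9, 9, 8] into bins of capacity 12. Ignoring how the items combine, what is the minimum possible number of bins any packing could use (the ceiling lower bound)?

Total size = 1 + 9 + 7 + 8 + 7 + 9 + 9 + 8 = 58.
⌈58 / 12⌉ = 5.

5 bins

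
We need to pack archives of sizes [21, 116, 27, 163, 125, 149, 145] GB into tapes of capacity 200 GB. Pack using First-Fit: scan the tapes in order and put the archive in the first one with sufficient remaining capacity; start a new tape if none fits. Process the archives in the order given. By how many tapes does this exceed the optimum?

First-Fit: [21,116,27] [163] [125] [149] [145] → 5 tapes.
5 archives exceed 100 GB (half the capacity), and no two of those can share a tape, so at least 5 tapes are needed.
So 5 is already optimal.

0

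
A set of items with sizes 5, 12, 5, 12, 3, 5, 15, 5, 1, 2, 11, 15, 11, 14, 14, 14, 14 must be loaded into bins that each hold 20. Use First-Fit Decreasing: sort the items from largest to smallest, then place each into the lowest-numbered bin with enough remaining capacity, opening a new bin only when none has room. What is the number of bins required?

10

Sorted descending: 15, 15, 14, 14, 14, 14, 12, 12, 11, 11, 5, 5, 5, 5, 3, 2, 1.
15 → bin 1 (remaining 5)
15 → bin 2 (remaining 5)
14 → bin 3 (remaining 6)
14 → bin 4 (remaining 6)
14 → bin 5 (remaining 6)
14 → bin 6 (remaining 6)
12 → bin 7 (remaining 8)
12 → bin 8 (remaining 8)
11 → bin 9 (remaining 9)
11 → bin 10 (remaining 9)
5 → bin 1 (remaining 0)
5 → bin 2 (remaining 0)
5 → bin 3 (remaining 1)
5 → bin 4 (remaining 1)
3 → bin 5 (remaining 3)
2 → bin 5 (remaining 1)
1 → bin 3 (remaining 0)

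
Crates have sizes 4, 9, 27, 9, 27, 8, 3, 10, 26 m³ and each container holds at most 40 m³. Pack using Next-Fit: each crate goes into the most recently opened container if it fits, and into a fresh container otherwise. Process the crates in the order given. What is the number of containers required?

4

Put 4 m³ in container 1; 36 m³ remain.
Put 9 m³ in container 1; 27 m³ remain.
Put 27 m³ in container 1; 0 m³ remain.
Put 9 m³ in container 2; 31 m³ remain.
Put 27 m³ in container 2; 4 m³ remain.
Put 8 m³ in container 3; 32 m³ remain.
Put 3 m³ in container 3; 29 m³ remain.
Put 10 m³ in container 3; 19 m³ remain.
Put 26 m³ in container 4; 14 m³ remain.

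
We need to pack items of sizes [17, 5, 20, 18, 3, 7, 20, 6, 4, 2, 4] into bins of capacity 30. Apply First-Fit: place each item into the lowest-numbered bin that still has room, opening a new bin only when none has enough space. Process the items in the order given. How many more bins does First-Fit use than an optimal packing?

First-Fit: [17,5,3,4] [20,7,2] [18,6,4] [20] → 4 bins.
Total size 106; any packing needs at least ⌈106/30⌉ = 4 bins.
So 4 is already optimal.

0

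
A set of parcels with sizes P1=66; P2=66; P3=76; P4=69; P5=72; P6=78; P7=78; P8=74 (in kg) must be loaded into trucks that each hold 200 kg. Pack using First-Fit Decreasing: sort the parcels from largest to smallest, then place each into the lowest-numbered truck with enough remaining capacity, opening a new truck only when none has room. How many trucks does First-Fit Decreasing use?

Sorted descending: 78, 78, 76, 74, 72, 69, 66, 66.
truck 1: place 78 kg, 122 kg left
truck 1: place 78 kg, 44 kg left
truck 2: place 76 kg, 124 kg left
truck 2: place 74 kg, 50 kg left
truck 3: place 72 kg, 128 kg left
truck 3: place 69 kg, 59 kg left
truck 4: place 66 kg, 134 kg left
truck 4: place 66 kg, 68 kg left

4 trucks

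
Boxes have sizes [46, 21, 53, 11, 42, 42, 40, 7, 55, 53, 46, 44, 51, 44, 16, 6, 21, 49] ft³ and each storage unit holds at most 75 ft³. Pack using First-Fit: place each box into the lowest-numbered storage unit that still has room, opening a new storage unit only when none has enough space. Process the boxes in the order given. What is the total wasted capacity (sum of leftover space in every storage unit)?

Put 46 ft³ in storage unit 1; 29 ft³ remain.
Put 21 ft³ in storage unit 1; 8 ft³ remain.
Put 53 ft³ in storage unit 2; 22 ft³ remain.
Put 11 ft³ in storage unit 2; 11 ft³ remain.
Put 42 ft³ in storage unit 3; 33 ft³ remain.
Put 42 ft³ in storage unit 4; 33 ft³ remain.
Put 40 ft³ in storage unit 5; 35 ft³ remain.
Put 7 ft³ in storage unit 1; 1 ft³ remain.
Put 55 ft³ in storage unit 6; 20 ft³ remain.
Put 53 ft³ in storage unit 7; 22 ft³ remain.
Put 46 ft³ in storage unit 8; 29 ft³ remain.
Put 44 ft³ in storage unit 9; 31 ft³ remain.
Put 51 ft³ in storage unit 10; 24 ft³ remain.
Put 44 ft³ in storage unit 11; 31 ft³ remain.
Put 16 ft³ in storage unit 3; 17 ft³ remain.
Put 6 ft³ in storage unit 2; 5 ft³ remain.
Put 21 ft³ in storage unit 4; 12 ft³ remain.
Put 49 ft³ in storage unit 12; 26 ft³ remain.
12 storage units × 75 ft³ = 900 ft³; used 647 ft³; unused 253 ft³.

253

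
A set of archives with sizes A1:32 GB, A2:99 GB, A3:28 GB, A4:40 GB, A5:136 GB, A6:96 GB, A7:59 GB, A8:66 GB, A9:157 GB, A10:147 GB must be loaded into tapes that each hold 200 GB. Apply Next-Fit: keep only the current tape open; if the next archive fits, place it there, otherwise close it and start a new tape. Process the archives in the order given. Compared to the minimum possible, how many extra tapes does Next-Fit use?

Next-Fit: [32,99,28,40] [136] [96,59] [66] [157] [147] → 6 tapes.
Total size 860 GB; any packing needs at least ⌈860/200⌉ = 5 tapes.
An optimal packing achieves that bound: [157,40] [147,32] [136,59] [99,96] [66,28] → 5 tapes.
Excess: 6 − 5 = 1.

1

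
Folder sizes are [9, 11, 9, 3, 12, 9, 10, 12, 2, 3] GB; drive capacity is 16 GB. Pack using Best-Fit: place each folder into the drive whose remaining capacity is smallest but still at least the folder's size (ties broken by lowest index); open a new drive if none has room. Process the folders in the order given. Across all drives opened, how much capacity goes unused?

32

drive 1: place 9 GB, 7 GB left
drive 2: place 11 GB, 5 GB left
drive 3: place 9 GB, 7 GB left
drive 2: place 3 GB, 2 GB left
drive 4: place 12 GB, 4 GB left
drive 5: place 9 GB, 7 GB left
drive 6: place 10 GB, 6 GB left
drive 7: place 12 GB, 4 GB left
drive 2: place 2 GB, 0 GB left
drive 4: place 3 GB, 1 GB left
7 drives × 16 GB = 112 GB; used 80 GB; unused 32 GB.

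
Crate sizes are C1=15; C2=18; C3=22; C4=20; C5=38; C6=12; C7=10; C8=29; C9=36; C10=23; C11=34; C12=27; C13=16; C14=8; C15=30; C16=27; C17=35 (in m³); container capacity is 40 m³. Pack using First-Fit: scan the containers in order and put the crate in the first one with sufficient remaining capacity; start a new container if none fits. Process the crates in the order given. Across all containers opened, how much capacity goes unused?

container 1: place C1 (15 m³), 25 m³ left
container 1: place C2 (18 m³), 7 m³ left
container 2: place C3 (22 m³), 18 m³ left
container 3: place C4 (20 m³), 20 m³ left
container 4: place C5 (38 m³), 2 m³ left
container 2: place C6 (12 m³), 6 m³ left
container 3: place C7 (10 m³), 10 m³ left
container 5: place C8 (29 m³), 11 m³ left
container 6: place C9 (36 m³), 4 m³ left
container 7: place C10 (23 m³), 17 m³ left
container 8: place C11 (34 m³), 6 m³ left
container 9: place C12 (27 m³), 13 m³ left
container 7: place C13 (16 m³), 1 m³ left
container 3: place C14 (8 m³), 2 m³ left
container 10: place C15 (30 m³), 10 m³ left
container 11: place C16 (27 m³), 13 m³ left
container 12: place C17 (35 m³), 5 m³ left
12 containers × 40 m³ = 480 m³; used 400 m³; unused 80 m³.

80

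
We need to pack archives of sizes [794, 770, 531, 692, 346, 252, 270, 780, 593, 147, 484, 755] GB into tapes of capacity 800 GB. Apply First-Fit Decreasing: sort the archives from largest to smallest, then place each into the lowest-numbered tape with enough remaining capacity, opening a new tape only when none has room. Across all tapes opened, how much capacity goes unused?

Sorted descending: 794, 780, 770, 755, 692, 593, 531, 484, 346, 270, 252, 147.
tape 1: place 794 GB, 6 GB left
tape 2: place 780 GB, 20 GB left
tape 3: place 770 GB, 30 GB left
tape 4: place 755 GB, 45 GB left
tape 5: place 692 GB, 108 GB left
tape 6: place 593 GB, 207 GB left
tape 7: place 531 GB, 269 GB left
tape 8: place 484 GB, 316 GB left
tape 9: place 346 GB, 454 GB left
tape 8: place 270 GB, 46 GB left
tape 7: place 252 GB, 17 GB left
tape 6: place 147 GB, 60 GB left
9 tapes × 800 GB = 7200 GB; used 6414 GB; unused 786 GB.

786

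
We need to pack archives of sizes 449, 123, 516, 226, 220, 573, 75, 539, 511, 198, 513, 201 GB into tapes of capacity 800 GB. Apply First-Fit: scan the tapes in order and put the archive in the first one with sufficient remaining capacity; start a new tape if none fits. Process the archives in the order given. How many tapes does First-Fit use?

6 tapes

Put 449 GB in tape 1; 351 GB remain.
Put 123 GB in tape 1; 228 GB remain.
Put 516 GB in tape 2; 284 GB remain.
Put 226 GB in tape 1; 2 GB remain.
Put 220 GB in tape 2; 64 GB remain.
Put 573 GB in tape 3; 227 GB remain.
Put 75 GB in tape 3; 152 GB remain.
Put 539 GB in tape 4; 261 GB remain.
Put 511 GB in tape 5; 289 GB remain.
Put 198 GB in tape 4; 63 GB remain.
Put 513 GB in tape 6; 287 GB remain.
Put 201 GB in tape 5; 88 GB remain.
Final tapes: [449,123,226] [516,220] [573,75] [539,198] [511,201] [513].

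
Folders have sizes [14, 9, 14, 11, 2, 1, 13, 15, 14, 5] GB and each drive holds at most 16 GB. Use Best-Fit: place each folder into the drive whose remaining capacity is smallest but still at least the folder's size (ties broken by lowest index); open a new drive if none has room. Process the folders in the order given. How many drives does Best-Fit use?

7

drive 1: place 14 GB, 2 GB left
drive 2: place 9 GB, 7 GB left
drive 3: place 14 GB, 2 GB left
drive 4: place 11 GB, 5 GB left
drive 1: place 2 GB, 0 GB left
drive 3: place 1 GB, 1 GB left
drive 5: place 13 GB, 3 GB left
drive 6: place 15 GB, 1 GB left
drive 7: place 14 GB, 2 GB left
drive 4: place 5 GB, 0 GB left
Final drives: [14,2] [9] [14,1] [11,5] [13] [15] [14].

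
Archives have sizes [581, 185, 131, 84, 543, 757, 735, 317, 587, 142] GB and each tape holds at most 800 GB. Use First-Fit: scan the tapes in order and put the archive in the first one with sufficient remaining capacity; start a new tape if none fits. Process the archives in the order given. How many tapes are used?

6 tapes

Put 581 GB in tape 1; 219 GB remain.
Put 185 GB in tape 1; 34 GB remain.
Put 131 GB in tape 2; 669 GB remain.
Put 84 GB in tape 2; 585 GB remain.
Put 543 GB in tape 2; 42 GB remain.
Put 757 GB in tape 3; 43 GB remain.
Put 735 GB in tape 4; 65 GB remain.
Put 317 GB in tape 5; 483 GB remain.
Put 587 GB in tape 6; 213 GB remain.
Put 142 GB in tape 5; 341 GB remain.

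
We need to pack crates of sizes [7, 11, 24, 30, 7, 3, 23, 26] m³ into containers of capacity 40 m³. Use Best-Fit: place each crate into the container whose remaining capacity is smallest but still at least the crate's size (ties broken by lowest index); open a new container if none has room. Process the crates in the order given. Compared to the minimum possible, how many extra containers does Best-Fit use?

1

Best-Fit: [7,11] [24] [30,7,3] [23] [26] → 5 containers.
Total size 131 m³; any packing needs at least ⌈131/40⌉ = 4 containers.
An optimal packing achieves that bound: [30,7,3] [26,11] [24,7] [23] → 4 containers.
Excess: 5 − 4 = 1.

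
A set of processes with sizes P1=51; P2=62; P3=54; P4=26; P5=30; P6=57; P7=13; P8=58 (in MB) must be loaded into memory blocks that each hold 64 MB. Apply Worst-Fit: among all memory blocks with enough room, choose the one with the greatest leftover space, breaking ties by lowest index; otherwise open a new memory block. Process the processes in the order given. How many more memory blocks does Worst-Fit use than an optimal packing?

0

Worst-Fit: [51,13] [62] [54] [26,30] [57] [58] → 6 memory blocks.
Total size 351 MB; any packing needs at least ⌈351/64⌉ = 6 memory blocks.
So 6 is already optimal.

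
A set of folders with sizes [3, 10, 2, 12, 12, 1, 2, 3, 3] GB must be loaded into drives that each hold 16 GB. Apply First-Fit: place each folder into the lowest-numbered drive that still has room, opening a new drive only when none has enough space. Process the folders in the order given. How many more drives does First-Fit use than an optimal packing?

1

First-Fit: [3,10,2,1] [12,2] [12,3] [3] → 4 drives.
Total size 48 GB; any packing needs at least ⌈48/16⌉ = 3 drives.
An optimal packing achieves that bound: [12,3,1] [12,2,2] [10,3,3] → 3 drives.
Excess: 4 − 3 = 1.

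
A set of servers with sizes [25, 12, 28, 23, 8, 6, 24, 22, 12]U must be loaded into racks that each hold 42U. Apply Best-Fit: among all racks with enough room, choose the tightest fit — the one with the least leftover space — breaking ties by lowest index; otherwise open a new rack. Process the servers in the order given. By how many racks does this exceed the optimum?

0

Best-Fit: [25,12] [28,8,6] [23] [24,12] [22] → 5 racks.
5 servers exceed 21U (half the capacity), and no two of those can share a rack, so at least 5 racks are needed.
So 5 is already optimal.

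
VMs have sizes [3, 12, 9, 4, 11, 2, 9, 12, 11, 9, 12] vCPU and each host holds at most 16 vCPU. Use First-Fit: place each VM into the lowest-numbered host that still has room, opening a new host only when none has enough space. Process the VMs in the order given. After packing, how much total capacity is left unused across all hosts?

3 vCPU → host 1 (remaining 13 vCPU)
12 vCPU → host 1 (remaining 1 vCPU)
9 vCPU → host 2 (remaining 7 vCPU)
4 vCPU → host 2 (remaining 3 vCPU)
11 vCPU → host 3 (remaining 5 vCPU)
2 vCPU → host 2 (remaining 1 vCPU)
9 vCPU → host 4 (remaining 7 vCPU)
12 vCPU → host 5 (remaining 4 vCPU)
11 vCPU → host 6 (remaining 5 vCPU)
9 vCPU → host 7 (remaining 7 vCPU)
12 vCPU → host 8 (remaining 4 vCPU)
8 hosts × 16 vCPU = 128 vCPU; used 94 vCPU; unused 34 vCPU.

34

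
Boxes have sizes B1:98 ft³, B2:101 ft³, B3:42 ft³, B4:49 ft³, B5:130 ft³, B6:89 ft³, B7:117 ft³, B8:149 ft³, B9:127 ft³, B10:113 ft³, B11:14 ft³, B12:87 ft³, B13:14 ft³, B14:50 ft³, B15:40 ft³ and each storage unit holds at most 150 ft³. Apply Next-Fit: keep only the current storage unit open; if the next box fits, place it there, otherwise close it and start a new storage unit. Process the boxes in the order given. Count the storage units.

Put B1 (98 ft³) in storage unit 1; 52 ft³ remain.
Put B2 (101 ft³) in storage unit 2; 49 ft³ remain.
Put B3 (42 ft³) in storage unit 2; 7 ft³ remain.
Put B4 (49 ft³) in storage unit 3; 101 ft³ remain.
Put B5 (130 ft³) in storage unit 4; 20 ft³ remain.
Put B6 (89 ft³) in storage unit 5; 61 ft³ remain.
Put B7 (117 ft³) in storage unit 6; 33 ft³ remain.
Put B8 (149 ft³) in storage unit 7; 1 ft³ remain.
Put B9 (127 ft³) in storage unit 8; 23 ft³ remain.
Put B10 (113 ft³) in storage unit 9; 37 ft³ remain.
Put B11 (14 ft³) in storage unit 9; 23 ft³ remain.
Put B12 (87 ft³) in storage unit 10; 63 ft³ remain.
Put B13 (14 ft³) in storage unit 10; 49 ft³ remain.
Put B14 (50 ft³) in storage unit 11; 100 ft³ remain.
Put B15 (40 ft³) in storage unit 11; 60 ft³ remain.
Final storage units: [98] [101,42] [49] [130] [89] [117] [149] [127] [113,14] [87,14] [50,40].

11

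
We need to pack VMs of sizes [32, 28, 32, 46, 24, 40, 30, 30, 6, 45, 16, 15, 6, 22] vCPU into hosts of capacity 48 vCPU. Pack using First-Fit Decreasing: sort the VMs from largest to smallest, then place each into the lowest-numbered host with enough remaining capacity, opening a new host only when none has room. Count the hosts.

Sorted descending: 46, 45, 40, 32, 32, 30, 30, 28, 24, 22, 16, 15, 6, 6.
host 1: place 46 vCPU, 2 vCPU left
host 2: place 45 vCPU, 3 vCPU left
host 3: place 40 vCPU, 8 vCPU left
host 4: place 32 vCPU, 16 vCPU left
host 5: place 32 vCPU, 16 vCPU left
host 6: place 30 vCPU, 18 vCPU left
host 7: place 30 vCPU, 18 vCPU left
host 8: place 28 vCPU, 20 vCPU left
host 9: place 24 vCPU, 24 vCPU left
host 9: place 22 vCPU, 2 vCPU left
host 4: place 16 vCPU, 0 vCPU left
host 5: place 15 vCPU, 1 vCPU left
host 3: place 6 vCPU, 2 vCPU left
host 6: place 6 vCPU, 12 vCPU left
Final hosts: [46] [45] [40,6] [32,16] [32,15] [30,6] [30] [28] [24,22].

9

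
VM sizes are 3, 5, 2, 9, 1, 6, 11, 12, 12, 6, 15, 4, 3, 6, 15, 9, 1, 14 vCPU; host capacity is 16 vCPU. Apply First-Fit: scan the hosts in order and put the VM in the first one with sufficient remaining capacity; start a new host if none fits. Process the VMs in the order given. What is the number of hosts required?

10

host 1: place 3 vCPU, 13 vCPU left
host 1: place 5 vCPU, 8 vCPU left
host 1: place 2 vCPU, 6 vCPU left
host 2: place 9 vCPU, 7 vCPU left
host 1: place 1 vCPU, 5 vCPU left
host 2: place 6 vCPU, 1 vCPU left
host 3: place 11 vCPU, 5 vCPU left
host 4: place 12 vCPU, 4 vCPU left
host 5: place 12 vCPU, 4 vCPU left
host 6: place 6 vCPU, 10 vCPU left
host 7: place 15 vCPU, 1 vCPU left
host 1: place 4 vCPU, 1 vCPU left
host 3: place 3 vCPU, 2 vCPU left
host 6: place 6 vCPU, 4 vCPU left
host 8: place 15 vCPU, 1 vCPU left
host 9: place 9 vCPU, 7 vCPU left
host 1: place 1 vCPU, 0 vCPU left
host 10: place 14 vCPU, 2 vCPU left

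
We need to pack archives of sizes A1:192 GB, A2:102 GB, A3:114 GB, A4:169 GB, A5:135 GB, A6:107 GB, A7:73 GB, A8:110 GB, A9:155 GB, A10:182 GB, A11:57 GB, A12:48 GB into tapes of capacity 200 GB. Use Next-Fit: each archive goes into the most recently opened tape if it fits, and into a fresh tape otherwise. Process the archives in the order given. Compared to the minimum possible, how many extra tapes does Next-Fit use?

1

Next-Fit: [192] [102] [114] [169] [135] [107,73] [110] [155] [182] [57,48] → 10 tapes.
9 archives exceed 100 GB (half the capacity), and no two of those can share a tape, so at least 9 tapes are needed.
An optimal packing achieves that bound: [192] [182] [169] [155] [135,57] [114,73] [110,48] [107] [102] → 9 tapes.
Excess: 10 − 9 = 1.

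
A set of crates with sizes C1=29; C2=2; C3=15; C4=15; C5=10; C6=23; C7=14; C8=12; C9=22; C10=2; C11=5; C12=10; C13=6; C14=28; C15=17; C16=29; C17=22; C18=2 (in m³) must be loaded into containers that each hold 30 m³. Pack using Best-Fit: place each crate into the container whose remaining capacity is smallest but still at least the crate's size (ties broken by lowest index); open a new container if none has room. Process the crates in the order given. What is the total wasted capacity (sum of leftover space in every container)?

Put C1 (29 m³) in container 1; 1 m³ remain.
Put C2 (2 m³) in container 2; 28 m³ remain.
Put C3 (15 m³) in container 2; 13 m³ remain.
Put C4 (15 m³) in container 3; 15 m³ remain.
Put C5 (10 m³) in container 2; 3 m³ remain.
Put C6 (23 m³) in container 4; 7 m³ remain.
Put C7 (14 m³) in container 3; 1 m³ remain.
Put C8 (12 m³) in container 5; 18 m³ remain.
Put C9 (22 m³) in container 6; 8 m³ remain.
Put C10 (2 m³) in container 2; 1 m³ remain.
Put C11 (5 m³) in container 4; 2 m³ remain.
Put C12 (10 m³) in container 5; 8 m³ remain.
Put C13 (6 m³) in container 5; 2 m³ remain.
Put C14 (28 m³) in container 7; 2 m³ remain.
Put C15 (17 m³) in container 8; 13 m³ remain.
Put C16 (29 m³) in container 9; 1 m³ remain.
Put C17 (22 m³) in container 10; 8 m³ remain.
Put C18 (2 m³) in container 4; 0 m³ remain.
10 containers × 30 m³ = 300 m³; used 263 m³; unused 37 m³.

37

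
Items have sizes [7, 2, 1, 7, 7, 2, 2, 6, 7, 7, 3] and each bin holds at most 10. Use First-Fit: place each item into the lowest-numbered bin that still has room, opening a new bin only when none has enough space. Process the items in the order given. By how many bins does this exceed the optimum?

0

First-Fit: [7,2,1] [7,2] [7,2] [6,3] [7] [7] → 6 bins.
Total size 51; any packing needs at least ⌈51/10⌉ = 6 bins.
So 6 is already optimal.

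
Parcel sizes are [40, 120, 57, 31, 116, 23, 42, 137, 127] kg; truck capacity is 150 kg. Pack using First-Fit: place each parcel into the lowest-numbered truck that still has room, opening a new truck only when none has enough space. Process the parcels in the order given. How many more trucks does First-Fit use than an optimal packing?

1

First-Fit: [40,57,31] [120,23] [116] [42] [137] [127] → 6 trucks.
Total size 693 kg; any packing needs at least ⌈693/150⌉ = 5 trucks.
An optimal packing achieves that bound: [137] [127,23] [120] [116,31] [57,42,40] → 5 trucks.
Excess: 6 − 5 = 1.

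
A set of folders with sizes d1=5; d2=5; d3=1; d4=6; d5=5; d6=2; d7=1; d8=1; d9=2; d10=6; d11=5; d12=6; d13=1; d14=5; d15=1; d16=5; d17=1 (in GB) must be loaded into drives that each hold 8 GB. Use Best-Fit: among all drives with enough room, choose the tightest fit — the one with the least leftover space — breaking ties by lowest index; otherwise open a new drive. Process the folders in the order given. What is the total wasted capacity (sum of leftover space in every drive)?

drive 1: place d1 (5 GB), 3 GB left
drive 2: place d2 (5 GB), 3 GB left
drive 1: place d3 (1 GB), 2 GB left
drive 3: place d4 (6 GB), 2 GB left
drive 4: place d5 (5 GB), 3 GB left
drive 1: place d6 (2 GB), 0 GB left
drive 3: place d7 (1 GB), 1 GB left
drive 3: place d8 (1 GB), 0 GB left
drive 2: place d9 (2 GB), 1 GB left
drive 5: place d10 (6 GB), 2 GB left
drive 6: place d11 (5 GB), 3 GB left
drive 7: place d12 (6 GB), 2 GB left
drive 2: place d13 (1 GB), 0 GB left
drive 8: place d14 (5 GB), 3 GB left
drive 5: place d15 (1 GB), 1 GB left
drive 9: place d16 (5 GB), 3 GB left
drive 5: place d17 (1 GB), 0 GB left
9 drives × 8 GB = 72 GB; used 58 GB; unused 14 GB.

14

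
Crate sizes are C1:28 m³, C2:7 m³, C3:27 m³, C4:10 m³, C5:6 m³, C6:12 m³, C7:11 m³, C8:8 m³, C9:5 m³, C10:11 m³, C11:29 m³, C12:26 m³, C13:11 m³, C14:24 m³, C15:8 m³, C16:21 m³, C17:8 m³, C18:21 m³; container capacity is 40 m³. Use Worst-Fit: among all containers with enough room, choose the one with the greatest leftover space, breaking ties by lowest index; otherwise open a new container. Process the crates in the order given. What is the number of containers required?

C1 (28 m³) → container 1 (remaining 12 m³)
C2 (7 m³) → container 1 (remaining 5 m³)
C3 (27 m³) → container 2 (remaining 13 m³)
C4 (10 m³) → container 2 (remaining 3 m³)
C5 (6 m³) → container 3 (remaining 34 m³)
C6 (12 m³) → container 3 (remaining 22 m³)
C7 (11 m³) → container 3 (remaining 11 m³)
C8 (8 m³) → container 3 (remaining 3 m³)
C9 (5 m³) → container 1 (remaining 0 m³)
C10 (11 m³) → container 4 (remaining 29 m³)
C11 (29 m³) → container 4 (remaining 0 m³)
C12 (26 m³) → container 5 (remaining 14 m³)
C13 (11 m³) → container 5 (remaining 3 m³)
C14 (24 m³) → container 6 (remaining 16 m³)
C15 (8 m³) → container 6 (remaining 8 m³)
C16 (21 m³) → container 7 (remaining 19 m³)
C17 (8 m³) → container 7 (remaining 11 m³)
C18 (21 m³) → container 8 (remaining 19 m³)

8 containers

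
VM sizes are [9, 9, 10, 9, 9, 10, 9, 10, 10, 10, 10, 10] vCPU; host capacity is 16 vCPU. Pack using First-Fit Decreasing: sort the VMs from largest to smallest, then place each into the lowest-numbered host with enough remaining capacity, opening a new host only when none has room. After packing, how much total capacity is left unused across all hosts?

77

Sorted descending: 10, 10, 10, 10, 10, 10, 10, 9, 9, 9, 9, 9.
Put 10 vCPU in host 1; 6 vCPU remain.
Put 10 vCPU in host 2; 6 vCPU remain.
Put 10 vCPU in host 3; 6 vCPU remain.
Put 10 vCPU in host 4; 6 vCPU remain.
Put 10 vCPU in host 5; 6 vCPU remain.
Put 10 vCPU in host 6; 6 vCPU remain.
Put 10 vCPU in host 7; 6 vCPU remain.
Put 9 vCPU in host 8; 7 vCPU remain.
Put 9 vCPU in host 9; 7 vCPU remain.
Put 9 vCPU in host 10; 7 vCPU remain.
Put 9 vCPU in host 11; 7 vCPU remain.
Put 9 vCPU in host 12; 7 vCPU remain.
12 hosts × 16 vCPU = 192 vCPU; used 115 vCPU; unused 77 vCPU.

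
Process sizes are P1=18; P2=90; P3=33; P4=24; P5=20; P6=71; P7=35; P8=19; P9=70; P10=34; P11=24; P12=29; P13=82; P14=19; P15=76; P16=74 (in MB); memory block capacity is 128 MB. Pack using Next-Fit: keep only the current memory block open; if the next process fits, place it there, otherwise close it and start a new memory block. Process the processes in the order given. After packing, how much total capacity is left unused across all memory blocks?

178

P1 (18 MB) → memory block 1 (remaining 110 MB)
P2 (90 MB) → memory block 1 (remaining 20 MB)
P3 (33 MB) → memory block 2 (remaining 95 MB)
P4 (24 MB) → memory block 2 (remaining 71 MB)
P5 (20 MB) → memory block 2 (remaining 51 MB)
P6 (71 MB) → memory block 3 (remaining 57 MB)
P7 (35 MB) → memory block 3 (remaining 22 MB)
P8 (19 MB) → memory block 3 (remaining 3 MB)
P9 (70 MB) → memory block 4 (remaining 58 MB)
P10 (34 MB) → memory block 4 (remaining 24 MB)
P11 (24 MB) → memory block 4 (remaining 0 MB)
P12 (29 MB) → memory block 5 (remaining 99 MB)
P13 (82 MB) → memory block 5 (remaining 17 MB)
P14 (19 MB) → memory block 6 (remaining 109 MB)
P15 (76 MB) → memory block 6 (remaining 33 MB)
P16 (74 MB) → memory block 7 (remaining 54 MB)
7 memory blocks × 128 MB = 896 MB; used 718 MB; unused 178 MB.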